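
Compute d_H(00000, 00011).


XOR: 00011
Count of 1s: 2

2


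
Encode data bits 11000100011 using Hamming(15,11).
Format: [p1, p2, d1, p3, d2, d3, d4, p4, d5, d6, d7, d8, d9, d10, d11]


Parity bits: p1=1, p2=0, p3=1, p4=1

101110010100011


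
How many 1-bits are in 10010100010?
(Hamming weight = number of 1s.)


Counting 1s in 10010100010

4


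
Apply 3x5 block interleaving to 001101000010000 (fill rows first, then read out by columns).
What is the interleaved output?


Matrix:
  00110
  10000
  10000
Read columns: 011000100100000

011000100100000


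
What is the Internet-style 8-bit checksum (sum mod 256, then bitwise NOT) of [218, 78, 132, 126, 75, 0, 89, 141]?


Sum = 859 mod 256 = 91
Complement = 164

164


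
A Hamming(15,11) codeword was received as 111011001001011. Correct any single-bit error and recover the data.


Syndrome = 7: error at position 7

Data: 11111001011 (corrected bit 7)


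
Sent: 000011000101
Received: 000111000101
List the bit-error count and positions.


XOR: 000100000000

1 error(s) at position(s): 3


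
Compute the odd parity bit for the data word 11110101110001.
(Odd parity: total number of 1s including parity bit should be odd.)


Number of 1s in data: 9
Parity bit: 0

0


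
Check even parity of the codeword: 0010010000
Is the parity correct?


Number of 1s: 2

Yes, parity is correct (2 ones)


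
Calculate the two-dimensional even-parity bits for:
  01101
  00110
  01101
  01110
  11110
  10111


Row parities: 101100
Column parities: 00001

Row P: 101100, Col P: 00001, Corner: 1


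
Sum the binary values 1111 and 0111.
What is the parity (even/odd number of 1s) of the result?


1111 = 15
0111 = 7
Sum = 22 = 10110
1s count = 3

odd parity (3 ones in 10110)


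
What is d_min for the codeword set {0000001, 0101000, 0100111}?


Comparing all pairs, minimum distance: 3
Can detect 2 errors, correct 1 errors

3


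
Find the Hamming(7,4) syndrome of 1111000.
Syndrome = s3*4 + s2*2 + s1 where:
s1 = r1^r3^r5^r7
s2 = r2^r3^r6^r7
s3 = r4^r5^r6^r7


s1=0, s2=0, s3=1

Syndrome = 4 (error at position 4)


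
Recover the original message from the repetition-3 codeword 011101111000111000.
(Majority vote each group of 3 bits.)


Groups: 011, 101, 111, 000, 111, 000
Majority votes: 111010

111010


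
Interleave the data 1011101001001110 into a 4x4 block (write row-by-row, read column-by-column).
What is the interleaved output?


Matrix:
  1011
  1010
  0100
  1110
Read columns: 1101001111011000

1101001111011000


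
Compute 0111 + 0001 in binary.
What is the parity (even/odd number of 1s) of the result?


0111 = 7
0001 = 1
Sum = 8 = 1000
1s count = 1

odd parity (1 ones in 1000)


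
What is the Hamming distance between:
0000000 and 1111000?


XOR: 1111000
Count of 1s: 4

4


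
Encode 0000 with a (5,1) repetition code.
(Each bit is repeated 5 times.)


Each bit -> 5 copies

00000000000000000000


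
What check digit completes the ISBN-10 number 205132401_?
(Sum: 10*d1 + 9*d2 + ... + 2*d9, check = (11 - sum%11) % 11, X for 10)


Weighted sum: 113
113 mod 11 = 3

Check digit: 8


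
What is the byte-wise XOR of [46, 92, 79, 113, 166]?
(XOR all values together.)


XOR chain: 46 ^ 92 ^ 79 ^ 113 ^ 166 = 234

234


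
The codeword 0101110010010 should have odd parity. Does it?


Number of 1s: 6

No, parity error (6 ones)


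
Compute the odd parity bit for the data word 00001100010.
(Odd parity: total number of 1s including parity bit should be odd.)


Number of 1s in data: 3
Parity bit: 0

0


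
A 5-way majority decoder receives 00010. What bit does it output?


Ones: 1 out of 5
Threshold: 3

0 (1/5 voted 1)


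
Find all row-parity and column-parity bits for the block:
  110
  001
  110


Row parities: 010
Column parities: 001

Row P: 010, Col P: 001, Corner: 1


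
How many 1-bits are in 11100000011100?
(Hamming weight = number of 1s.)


Counting 1s in 11100000011100

6


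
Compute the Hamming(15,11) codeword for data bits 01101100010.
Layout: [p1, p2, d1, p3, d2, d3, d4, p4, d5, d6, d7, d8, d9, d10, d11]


Parity bits: p1=0, p2=1, p3=1, p4=1

010111011100010


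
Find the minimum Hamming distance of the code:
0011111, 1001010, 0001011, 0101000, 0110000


Comparing all pairs, minimum distance: 2
Can detect 1 errors, correct 0 errors

2


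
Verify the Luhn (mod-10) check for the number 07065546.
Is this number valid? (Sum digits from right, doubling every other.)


Luhn sum = 33
33 mod 10 = 3

Invalid (Luhn sum mod 10 = 3)


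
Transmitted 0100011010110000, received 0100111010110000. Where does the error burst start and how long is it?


XOR: 0000100000000000

Burst at position 4, length 1


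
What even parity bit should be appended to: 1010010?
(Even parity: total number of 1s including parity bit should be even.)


Number of 1s in data: 3
Parity bit: 1

1


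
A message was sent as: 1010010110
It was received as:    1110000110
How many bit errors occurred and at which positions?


XOR: 0100010000

2 error(s) at position(s): 1, 5


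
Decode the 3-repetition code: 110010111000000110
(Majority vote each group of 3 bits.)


Groups: 110, 010, 111, 000, 000, 110
Majority votes: 101001

101001


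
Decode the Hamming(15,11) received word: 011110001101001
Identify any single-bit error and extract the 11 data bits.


Syndrome = 0: no error detected

Data: 11001101001 (no errors)


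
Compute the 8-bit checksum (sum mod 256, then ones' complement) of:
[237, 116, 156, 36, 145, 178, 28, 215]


Sum = 1111 mod 256 = 87
Complement = 168

168


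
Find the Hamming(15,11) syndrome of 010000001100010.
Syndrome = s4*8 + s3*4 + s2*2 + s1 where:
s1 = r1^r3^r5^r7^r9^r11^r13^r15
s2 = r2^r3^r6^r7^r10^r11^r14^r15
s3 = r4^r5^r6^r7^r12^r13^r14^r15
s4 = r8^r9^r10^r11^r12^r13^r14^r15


s1=1, s2=1, s3=1, s4=1

Syndrome = 15 (error at position 15)


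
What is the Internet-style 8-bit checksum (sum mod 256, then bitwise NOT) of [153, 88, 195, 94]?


Sum = 530 mod 256 = 18
Complement = 237

237


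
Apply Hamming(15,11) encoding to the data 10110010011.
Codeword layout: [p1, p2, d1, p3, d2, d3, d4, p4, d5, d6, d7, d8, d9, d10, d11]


Parity bits: p1=0, p2=0, p3=0, p4=1

001001110010011


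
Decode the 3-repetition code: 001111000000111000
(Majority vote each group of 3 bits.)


Groups: 001, 111, 000, 000, 111, 000
Majority votes: 010010

010010


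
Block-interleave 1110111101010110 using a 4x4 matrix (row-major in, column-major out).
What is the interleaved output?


Matrix:
  1110
  1111
  0101
  0110
Read columns: 1100111111010110

1100111111010110


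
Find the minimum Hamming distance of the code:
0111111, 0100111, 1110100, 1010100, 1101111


Comparing all pairs, minimum distance: 1
Can detect 0 errors, correct 0 errors

1


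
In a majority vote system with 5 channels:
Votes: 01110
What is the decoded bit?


Ones: 3 out of 5
Threshold: 3

1 (3/5 voted 1)


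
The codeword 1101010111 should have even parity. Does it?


Number of 1s: 7

No, parity error (7 ones)


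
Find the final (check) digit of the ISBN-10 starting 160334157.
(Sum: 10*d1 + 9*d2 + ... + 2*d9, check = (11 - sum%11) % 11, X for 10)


Weighted sum: 156
156 mod 11 = 2

Check digit: 9


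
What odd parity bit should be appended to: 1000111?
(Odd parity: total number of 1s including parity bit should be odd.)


Number of 1s in data: 4
Parity bit: 1

1


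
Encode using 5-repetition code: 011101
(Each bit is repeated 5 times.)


Each bit -> 5 copies

000001111111111111110000011111


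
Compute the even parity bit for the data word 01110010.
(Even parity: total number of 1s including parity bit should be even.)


Number of 1s in data: 4
Parity bit: 0

0


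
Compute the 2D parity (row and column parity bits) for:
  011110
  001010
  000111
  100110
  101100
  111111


Row parities: 001110
Column parities: 100110

Row P: 001110, Col P: 100110, Corner: 1


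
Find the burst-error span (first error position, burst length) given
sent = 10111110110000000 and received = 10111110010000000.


XOR: 00000000100000000

Burst at position 8, length 1


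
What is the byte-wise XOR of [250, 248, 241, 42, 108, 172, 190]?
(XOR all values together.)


XOR chain: 250 ^ 248 ^ 241 ^ 42 ^ 108 ^ 172 ^ 190 = 167

167


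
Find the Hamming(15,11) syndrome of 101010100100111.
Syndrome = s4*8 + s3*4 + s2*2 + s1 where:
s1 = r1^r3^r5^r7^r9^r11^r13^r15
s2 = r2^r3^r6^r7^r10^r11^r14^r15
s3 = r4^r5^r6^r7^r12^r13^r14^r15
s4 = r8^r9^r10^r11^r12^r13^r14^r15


s1=0, s2=1, s3=1, s4=0

Syndrome = 6 (error at position 6)


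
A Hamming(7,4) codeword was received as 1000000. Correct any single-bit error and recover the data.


Syndrome = 1: error at position 1

Data: 0000 (corrected bit 1)


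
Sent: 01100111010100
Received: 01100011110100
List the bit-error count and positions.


XOR: 00000100100000

2 error(s) at position(s): 5, 8


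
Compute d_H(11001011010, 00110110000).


XOR: 11111101010
Count of 1s: 8

8


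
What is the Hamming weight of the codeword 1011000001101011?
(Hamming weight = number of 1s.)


Counting 1s in 1011000001101011

8


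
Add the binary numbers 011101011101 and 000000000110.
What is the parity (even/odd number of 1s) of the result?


011101011101 = 1885
000000000110 = 6
Sum = 1891 = 11101100011
1s count = 7

odd parity (7 ones in 11101100011)


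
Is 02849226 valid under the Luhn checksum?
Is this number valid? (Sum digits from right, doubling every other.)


Luhn sum = 34
34 mod 10 = 4

Invalid (Luhn sum mod 10 = 4)


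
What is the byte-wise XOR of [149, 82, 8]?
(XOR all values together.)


XOR chain: 149 ^ 82 ^ 8 = 207

207


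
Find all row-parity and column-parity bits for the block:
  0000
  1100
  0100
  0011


Row parities: 0010
Column parities: 1011

Row P: 0010, Col P: 1011, Corner: 1


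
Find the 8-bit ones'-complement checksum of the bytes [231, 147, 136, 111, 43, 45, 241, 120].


Sum = 1074 mod 256 = 50
Complement = 205

205


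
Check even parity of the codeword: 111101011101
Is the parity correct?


Number of 1s: 9

No, parity error (9 ones)


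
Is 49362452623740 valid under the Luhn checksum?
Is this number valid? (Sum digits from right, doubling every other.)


Luhn sum = 66
66 mod 10 = 6

Invalid (Luhn sum mod 10 = 6)


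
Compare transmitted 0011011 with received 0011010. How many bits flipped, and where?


XOR: 0000001

1 error(s) at position(s): 6


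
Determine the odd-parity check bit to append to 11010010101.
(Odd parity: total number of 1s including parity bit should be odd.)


Number of 1s in data: 6
Parity bit: 1

1


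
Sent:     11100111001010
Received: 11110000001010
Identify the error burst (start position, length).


XOR: 00010111000000

Burst at position 3, length 5


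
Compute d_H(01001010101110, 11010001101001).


XOR: 10011011000111
Count of 1s: 8

8


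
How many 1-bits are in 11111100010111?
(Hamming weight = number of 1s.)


Counting 1s in 11111100010111

10


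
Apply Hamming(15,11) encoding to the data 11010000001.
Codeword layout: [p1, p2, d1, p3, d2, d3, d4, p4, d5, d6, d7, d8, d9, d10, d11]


Parity bits: p1=0, p2=1, p3=1, p4=1

011110110000001


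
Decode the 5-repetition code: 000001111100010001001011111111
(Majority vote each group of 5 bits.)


Groups: 00000, 11111, 00010, 00100, 10111, 11111
Majority votes: 010011

010011


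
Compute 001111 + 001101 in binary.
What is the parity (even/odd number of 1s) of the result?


001111 = 15
001101 = 13
Sum = 28 = 11100
1s count = 3

odd parity (3 ones in 11100)


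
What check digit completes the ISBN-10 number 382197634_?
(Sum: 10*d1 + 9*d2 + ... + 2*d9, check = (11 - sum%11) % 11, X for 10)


Weighted sum: 255
255 mod 11 = 2

Check digit: 9


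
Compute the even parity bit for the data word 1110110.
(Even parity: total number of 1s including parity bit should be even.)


Number of 1s in data: 5
Parity bit: 1

1


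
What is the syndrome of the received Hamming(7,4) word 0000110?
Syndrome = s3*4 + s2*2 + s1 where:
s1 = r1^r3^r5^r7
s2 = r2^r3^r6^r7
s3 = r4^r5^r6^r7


s1=1, s2=1, s3=0

Syndrome = 3 (error at position 3)


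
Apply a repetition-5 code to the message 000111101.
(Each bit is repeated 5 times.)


Each bit -> 5 copies

000000000000000111111111111111111110000011111


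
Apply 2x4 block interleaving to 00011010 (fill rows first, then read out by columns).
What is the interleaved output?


Matrix:
  0001
  1010
Read columns: 01000110

01000110


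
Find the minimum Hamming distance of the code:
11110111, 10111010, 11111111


Comparing all pairs, minimum distance: 1
Can detect 0 errors, correct 0 errors

1


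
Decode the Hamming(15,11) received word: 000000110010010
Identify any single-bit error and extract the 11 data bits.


Syndrome = 10: error at position 10

Data: 00010110010 (corrected bit 10)


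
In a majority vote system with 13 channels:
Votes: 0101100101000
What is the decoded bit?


Ones: 5 out of 13
Threshold: 7

0 (5/13 voted 1)


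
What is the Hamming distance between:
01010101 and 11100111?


XOR: 10110010
Count of 1s: 4

4


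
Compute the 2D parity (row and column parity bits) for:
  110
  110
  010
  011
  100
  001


Row parities: 001011
Column parities: 100

Row P: 001011, Col P: 100, Corner: 1


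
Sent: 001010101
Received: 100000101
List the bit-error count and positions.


XOR: 101010000

3 error(s) at position(s): 0, 2, 4


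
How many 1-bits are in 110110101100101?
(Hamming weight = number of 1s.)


Counting 1s in 110110101100101

9


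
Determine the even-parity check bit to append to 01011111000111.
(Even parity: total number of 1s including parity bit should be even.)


Number of 1s in data: 9
Parity bit: 1

1


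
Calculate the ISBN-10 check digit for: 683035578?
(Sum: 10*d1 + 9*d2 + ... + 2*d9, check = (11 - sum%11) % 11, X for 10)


Weighted sum: 256
256 mod 11 = 3

Check digit: 8


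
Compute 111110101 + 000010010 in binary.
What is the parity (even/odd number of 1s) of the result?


111110101 = 501
000010010 = 18
Sum = 519 = 1000000111
1s count = 4

even parity (4 ones in 1000000111)


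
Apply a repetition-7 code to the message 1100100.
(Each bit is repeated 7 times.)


Each bit -> 7 copies

1111111111111100000000000000111111100000000000000


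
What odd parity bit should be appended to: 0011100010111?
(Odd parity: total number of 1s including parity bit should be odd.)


Number of 1s in data: 7
Parity bit: 0

0


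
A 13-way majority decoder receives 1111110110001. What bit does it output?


Ones: 9 out of 13
Threshold: 7

1 (9/13 voted 1)


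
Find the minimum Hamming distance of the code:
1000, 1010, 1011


Comparing all pairs, minimum distance: 1
Can detect 0 errors, correct 0 errors

1


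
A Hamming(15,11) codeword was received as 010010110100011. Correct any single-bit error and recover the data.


Syndrome = 3: error at position 3

Data: 11010100011 (corrected bit 3)


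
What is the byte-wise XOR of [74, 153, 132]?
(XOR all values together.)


XOR chain: 74 ^ 153 ^ 132 = 87

87


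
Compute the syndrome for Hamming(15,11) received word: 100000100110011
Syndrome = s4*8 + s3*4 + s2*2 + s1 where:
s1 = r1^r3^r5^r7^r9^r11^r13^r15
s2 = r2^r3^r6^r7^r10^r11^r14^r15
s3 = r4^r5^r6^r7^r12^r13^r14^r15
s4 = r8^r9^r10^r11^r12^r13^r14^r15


s1=0, s2=1, s3=1, s4=0

Syndrome = 6 (error at position 6)


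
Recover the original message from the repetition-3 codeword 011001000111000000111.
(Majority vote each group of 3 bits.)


Groups: 011, 001, 000, 111, 000, 000, 111
Majority votes: 1001001

1001001


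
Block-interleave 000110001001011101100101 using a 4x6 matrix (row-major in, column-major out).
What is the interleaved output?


Matrix:
  000110
  001001
  011101
  100101
Read columns: 000100100110101110000111

000100100110101110000111


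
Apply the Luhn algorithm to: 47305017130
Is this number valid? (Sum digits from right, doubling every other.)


Luhn sum = 30
30 mod 10 = 0

Valid (Luhn sum mod 10 = 0)


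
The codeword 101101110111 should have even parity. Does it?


Number of 1s: 9

No, parity error (9 ones)


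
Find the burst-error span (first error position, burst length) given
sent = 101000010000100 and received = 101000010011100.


XOR: 000000000011000

Burst at position 10, length 2


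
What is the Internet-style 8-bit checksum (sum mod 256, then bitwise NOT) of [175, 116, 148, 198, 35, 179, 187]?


Sum = 1038 mod 256 = 14
Complement = 241

241


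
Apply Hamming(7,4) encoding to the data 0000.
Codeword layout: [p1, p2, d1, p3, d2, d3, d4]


Parity bits: p1=0, p2=0, p3=0

0000000


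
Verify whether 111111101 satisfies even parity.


Number of 1s: 8

Yes, parity is correct (8 ones)


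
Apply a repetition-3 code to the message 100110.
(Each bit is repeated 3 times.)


Each bit -> 3 copies

111000000111111000


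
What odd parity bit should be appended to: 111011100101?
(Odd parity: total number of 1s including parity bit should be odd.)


Number of 1s in data: 8
Parity bit: 1

1


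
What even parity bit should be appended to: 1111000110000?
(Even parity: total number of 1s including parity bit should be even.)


Number of 1s in data: 6
Parity bit: 0

0


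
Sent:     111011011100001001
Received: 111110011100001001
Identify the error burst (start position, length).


XOR: 000101000000000000

Burst at position 3, length 3


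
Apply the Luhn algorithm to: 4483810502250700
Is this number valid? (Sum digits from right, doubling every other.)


Luhn sum = 53
53 mod 10 = 3

Invalid (Luhn sum mod 10 = 3)


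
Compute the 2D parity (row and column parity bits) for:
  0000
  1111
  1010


Row parities: 000
Column parities: 0101

Row P: 000, Col P: 0101, Corner: 0


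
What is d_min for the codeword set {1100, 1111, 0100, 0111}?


Comparing all pairs, minimum distance: 1
Can detect 0 errors, correct 0 errors

1


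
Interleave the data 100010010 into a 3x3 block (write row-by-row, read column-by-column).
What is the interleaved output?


Matrix:
  100
  010
  010
Read columns: 100011000

100011000


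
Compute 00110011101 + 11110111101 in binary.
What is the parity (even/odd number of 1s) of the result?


00110011101 = 413
11110111101 = 1981
Sum = 2394 = 100101011010
1s count = 6

even parity (6 ones in 100101011010)


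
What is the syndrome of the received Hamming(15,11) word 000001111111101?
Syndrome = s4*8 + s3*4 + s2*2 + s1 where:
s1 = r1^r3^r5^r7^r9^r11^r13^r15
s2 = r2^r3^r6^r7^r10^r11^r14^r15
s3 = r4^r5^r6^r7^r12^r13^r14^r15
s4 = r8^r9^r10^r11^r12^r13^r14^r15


s1=1, s2=1, s3=1, s4=1

Syndrome = 15 (error at position 15)


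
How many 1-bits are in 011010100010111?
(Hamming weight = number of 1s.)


Counting 1s in 011010100010111

8


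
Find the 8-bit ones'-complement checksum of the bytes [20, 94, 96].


Sum = 210 mod 256 = 210
Complement = 45

45


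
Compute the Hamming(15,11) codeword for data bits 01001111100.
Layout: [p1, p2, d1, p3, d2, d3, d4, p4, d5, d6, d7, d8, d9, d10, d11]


Parity bits: p1=0, p2=0, p3=1, p4=1

000110011111100


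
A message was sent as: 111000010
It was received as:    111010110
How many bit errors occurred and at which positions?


XOR: 000010100

2 error(s) at position(s): 4, 6


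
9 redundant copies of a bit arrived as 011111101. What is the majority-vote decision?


Ones: 7 out of 9
Threshold: 5

1 (7/9 voted 1)


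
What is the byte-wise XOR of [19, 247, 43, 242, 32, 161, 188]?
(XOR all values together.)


XOR chain: 19 ^ 247 ^ 43 ^ 242 ^ 32 ^ 161 ^ 188 = 0

0


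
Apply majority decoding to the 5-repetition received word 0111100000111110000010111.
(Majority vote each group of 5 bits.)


Groups: 01111, 00000, 11111, 00000, 10111
Majority votes: 10101

10101


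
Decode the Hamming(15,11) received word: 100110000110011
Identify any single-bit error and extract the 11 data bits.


Syndrome = 0: no error detected

Data: 01000110011 (no errors)


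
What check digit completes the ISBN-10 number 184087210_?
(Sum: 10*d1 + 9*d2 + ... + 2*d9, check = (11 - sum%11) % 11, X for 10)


Weighted sum: 208
208 mod 11 = 10

Check digit: 1


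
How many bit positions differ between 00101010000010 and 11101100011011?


XOR: 11000110011001
Count of 1s: 7

7


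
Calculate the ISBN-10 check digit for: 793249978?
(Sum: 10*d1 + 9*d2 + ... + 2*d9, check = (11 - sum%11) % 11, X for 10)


Weighted sum: 331
331 mod 11 = 1

Check digit: X


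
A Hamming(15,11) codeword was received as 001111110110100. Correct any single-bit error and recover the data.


Syndrome = 7: error at position 7

Data: 11100110100 (corrected bit 7)


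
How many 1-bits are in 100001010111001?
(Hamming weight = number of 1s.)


Counting 1s in 100001010111001

7


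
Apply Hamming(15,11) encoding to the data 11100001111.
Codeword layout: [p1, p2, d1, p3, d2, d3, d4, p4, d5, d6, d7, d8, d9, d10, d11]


Parity bits: p1=0, p2=0, p3=0, p4=0

001011000001111


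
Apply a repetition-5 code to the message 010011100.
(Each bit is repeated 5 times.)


Each bit -> 5 copies

000001111100000000001111111111111110000000000


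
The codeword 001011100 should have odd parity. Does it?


Number of 1s: 4

No, parity error (4 ones)


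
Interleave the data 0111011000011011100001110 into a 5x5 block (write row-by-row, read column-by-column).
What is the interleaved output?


Matrix:
  01110
  11000
  01101
  11000
  01110
Read columns: 0101011111101011000100100

0101011111101011000100100


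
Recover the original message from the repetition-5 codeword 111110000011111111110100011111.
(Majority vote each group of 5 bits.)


Groups: 11111, 00000, 11111, 11111, 01000, 11111
Majority votes: 101101

101101


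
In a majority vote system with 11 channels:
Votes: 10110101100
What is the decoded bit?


Ones: 6 out of 11
Threshold: 6

1 (6/11 voted 1)


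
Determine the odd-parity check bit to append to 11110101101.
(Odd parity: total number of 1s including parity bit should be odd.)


Number of 1s in data: 8
Parity bit: 1

1


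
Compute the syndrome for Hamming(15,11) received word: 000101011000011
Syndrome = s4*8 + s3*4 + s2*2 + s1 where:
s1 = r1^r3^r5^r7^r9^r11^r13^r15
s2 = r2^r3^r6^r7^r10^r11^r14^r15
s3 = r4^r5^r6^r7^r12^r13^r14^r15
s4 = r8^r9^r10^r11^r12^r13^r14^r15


s1=0, s2=1, s3=0, s4=0

Syndrome = 2 (error at position 2)


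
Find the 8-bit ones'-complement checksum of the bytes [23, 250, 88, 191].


Sum = 552 mod 256 = 40
Complement = 215

215


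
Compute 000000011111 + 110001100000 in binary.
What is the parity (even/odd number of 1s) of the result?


000000011111 = 31
110001100000 = 3168
Sum = 3199 = 110001111111
1s count = 9

odd parity (9 ones in 110001111111)


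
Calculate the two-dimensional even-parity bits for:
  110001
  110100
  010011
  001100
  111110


Row parities: 11101
Column parities: 100100

Row P: 11101, Col P: 100100, Corner: 0


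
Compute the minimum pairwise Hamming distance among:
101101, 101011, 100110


Comparing all pairs, minimum distance: 2
Can detect 1 errors, correct 0 errors

2


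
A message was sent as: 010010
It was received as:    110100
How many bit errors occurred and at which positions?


XOR: 100110

3 error(s) at position(s): 0, 3, 4


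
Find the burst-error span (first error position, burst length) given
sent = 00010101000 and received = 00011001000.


XOR: 00001100000

Burst at position 4, length 2


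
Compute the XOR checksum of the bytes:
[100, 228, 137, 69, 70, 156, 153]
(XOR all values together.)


XOR chain: 100 ^ 228 ^ 137 ^ 69 ^ 70 ^ 156 ^ 153 = 15

15


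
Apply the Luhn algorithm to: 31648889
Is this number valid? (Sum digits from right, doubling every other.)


Luhn sum = 45
45 mod 10 = 5

Invalid (Luhn sum mod 10 = 5)


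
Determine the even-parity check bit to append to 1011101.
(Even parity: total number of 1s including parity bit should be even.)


Number of 1s in data: 5
Parity bit: 1

1


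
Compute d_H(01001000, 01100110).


XOR: 00101110
Count of 1s: 4

4


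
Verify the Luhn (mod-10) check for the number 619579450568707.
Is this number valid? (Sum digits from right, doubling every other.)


Luhn sum = 67
67 mod 10 = 7

Invalid (Luhn sum mod 10 = 7)


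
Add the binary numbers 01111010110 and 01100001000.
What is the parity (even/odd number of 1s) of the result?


01111010110 = 982
01100001000 = 776
Sum = 1758 = 11011011110
1s count = 8

even parity (8 ones in 11011011110)


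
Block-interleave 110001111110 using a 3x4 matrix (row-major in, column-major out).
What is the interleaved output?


Matrix:
  1100
  0111
  1110
Read columns: 101111011010

101111011010


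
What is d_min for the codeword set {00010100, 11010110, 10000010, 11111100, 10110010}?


Comparing all pairs, minimum distance: 2
Can detect 1 errors, correct 0 errors

2


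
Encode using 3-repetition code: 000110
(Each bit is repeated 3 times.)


Each bit -> 3 copies

000000000111111000


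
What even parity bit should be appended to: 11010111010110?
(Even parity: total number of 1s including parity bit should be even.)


Number of 1s in data: 9
Parity bit: 1

1


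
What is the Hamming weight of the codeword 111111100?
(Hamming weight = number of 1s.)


Counting 1s in 111111100

7


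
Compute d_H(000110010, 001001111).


XOR: 001111101
Count of 1s: 6

6


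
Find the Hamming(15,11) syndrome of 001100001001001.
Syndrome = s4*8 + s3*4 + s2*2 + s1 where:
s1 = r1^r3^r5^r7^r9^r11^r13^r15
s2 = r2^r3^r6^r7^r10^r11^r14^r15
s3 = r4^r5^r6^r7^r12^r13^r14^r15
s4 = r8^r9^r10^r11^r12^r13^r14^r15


s1=1, s2=0, s3=1, s4=1

Syndrome = 13 (error at position 13)


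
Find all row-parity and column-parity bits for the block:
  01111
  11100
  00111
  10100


Row parities: 0110
Column parities: 00000

Row P: 0110, Col P: 00000, Corner: 0


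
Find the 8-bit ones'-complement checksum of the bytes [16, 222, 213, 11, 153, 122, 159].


Sum = 896 mod 256 = 128
Complement = 127

127


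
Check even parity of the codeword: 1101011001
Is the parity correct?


Number of 1s: 6

Yes, parity is correct (6 ones)


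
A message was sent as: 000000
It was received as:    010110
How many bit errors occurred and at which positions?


XOR: 010110

3 error(s) at position(s): 1, 3, 4


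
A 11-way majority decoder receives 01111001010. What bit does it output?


Ones: 6 out of 11
Threshold: 6

1 (6/11 voted 1)


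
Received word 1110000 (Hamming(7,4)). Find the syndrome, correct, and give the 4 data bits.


Syndrome = 0: no error detected

Data: 1000 (no errors)


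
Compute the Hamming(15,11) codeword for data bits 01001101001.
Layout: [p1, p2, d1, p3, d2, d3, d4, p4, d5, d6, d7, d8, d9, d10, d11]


Parity bits: p1=1, p2=0, p3=1, p4=0

100110001101001


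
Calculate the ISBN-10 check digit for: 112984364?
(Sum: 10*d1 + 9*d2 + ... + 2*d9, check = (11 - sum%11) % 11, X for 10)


Weighted sum: 204
204 mod 11 = 6

Check digit: 5


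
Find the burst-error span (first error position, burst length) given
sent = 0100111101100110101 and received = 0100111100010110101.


XOR: 0000000001110000000

Burst at position 9, length 3


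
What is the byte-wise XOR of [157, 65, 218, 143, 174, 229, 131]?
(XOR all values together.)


XOR chain: 157 ^ 65 ^ 218 ^ 143 ^ 174 ^ 229 ^ 131 = 65

65


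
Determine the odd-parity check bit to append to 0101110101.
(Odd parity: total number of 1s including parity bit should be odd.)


Number of 1s in data: 6
Parity bit: 1

1


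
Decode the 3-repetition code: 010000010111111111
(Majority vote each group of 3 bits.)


Groups: 010, 000, 010, 111, 111, 111
Majority votes: 000111

000111


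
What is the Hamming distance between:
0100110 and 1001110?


XOR: 1101000
Count of 1s: 3

3


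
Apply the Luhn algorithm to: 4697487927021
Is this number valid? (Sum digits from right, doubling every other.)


Luhn sum = 60
60 mod 10 = 0

Valid (Luhn sum mod 10 = 0)


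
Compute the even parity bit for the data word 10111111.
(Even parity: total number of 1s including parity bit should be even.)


Number of 1s in data: 7
Parity bit: 1

1


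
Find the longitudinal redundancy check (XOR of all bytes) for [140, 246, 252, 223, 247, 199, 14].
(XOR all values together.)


XOR chain: 140 ^ 246 ^ 252 ^ 223 ^ 247 ^ 199 ^ 14 = 103

103


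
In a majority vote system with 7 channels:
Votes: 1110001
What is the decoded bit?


Ones: 4 out of 7
Threshold: 4

1 (4/7 voted 1)


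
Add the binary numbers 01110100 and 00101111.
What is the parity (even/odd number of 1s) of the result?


01110100 = 116
00101111 = 47
Sum = 163 = 10100011
1s count = 4

even parity (4 ones in 10100011)


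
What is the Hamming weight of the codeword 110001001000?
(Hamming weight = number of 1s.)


Counting 1s in 110001001000

4


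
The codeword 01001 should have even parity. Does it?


Number of 1s: 2

Yes, parity is correct (2 ones)


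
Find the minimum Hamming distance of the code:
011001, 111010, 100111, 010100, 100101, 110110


Comparing all pairs, minimum distance: 1
Can detect 0 errors, correct 0 errors

1


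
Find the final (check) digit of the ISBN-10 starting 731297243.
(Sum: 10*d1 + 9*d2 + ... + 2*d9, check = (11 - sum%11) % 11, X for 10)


Weighted sum: 234
234 mod 11 = 3

Check digit: 8


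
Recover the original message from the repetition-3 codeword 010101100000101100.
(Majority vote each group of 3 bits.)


Groups: 010, 101, 100, 000, 101, 100
Majority votes: 010010

010010


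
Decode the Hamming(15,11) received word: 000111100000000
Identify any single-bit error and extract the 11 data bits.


Syndrome = 0: no error detected

Data: 01110000000 (no errors)


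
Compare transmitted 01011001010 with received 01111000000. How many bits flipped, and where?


XOR: 00100001010

3 error(s) at position(s): 2, 7, 9


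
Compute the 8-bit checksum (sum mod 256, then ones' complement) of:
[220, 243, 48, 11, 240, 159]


Sum = 921 mod 256 = 153
Complement = 102

102


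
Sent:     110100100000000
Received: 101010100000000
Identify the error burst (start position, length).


XOR: 011110000000000

Burst at position 1, length 4


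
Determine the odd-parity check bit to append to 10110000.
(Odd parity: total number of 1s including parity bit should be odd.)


Number of 1s in data: 3
Parity bit: 0

0


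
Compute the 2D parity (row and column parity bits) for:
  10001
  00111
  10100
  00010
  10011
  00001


Row parities: 010111
Column parities: 10010

Row P: 010111, Col P: 10010, Corner: 0


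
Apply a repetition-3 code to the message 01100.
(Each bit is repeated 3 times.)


Each bit -> 3 copies

000111111000000


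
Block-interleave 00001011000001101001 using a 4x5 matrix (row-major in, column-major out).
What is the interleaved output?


Matrix:
  00001
  01100
  00011
  01001
Read columns: 00000101010000101011

00000101010000101011


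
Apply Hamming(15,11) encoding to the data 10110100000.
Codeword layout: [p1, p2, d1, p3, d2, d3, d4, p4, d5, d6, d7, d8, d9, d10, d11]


Parity bits: p1=0, p2=0, p3=0, p4=1

001001110100000


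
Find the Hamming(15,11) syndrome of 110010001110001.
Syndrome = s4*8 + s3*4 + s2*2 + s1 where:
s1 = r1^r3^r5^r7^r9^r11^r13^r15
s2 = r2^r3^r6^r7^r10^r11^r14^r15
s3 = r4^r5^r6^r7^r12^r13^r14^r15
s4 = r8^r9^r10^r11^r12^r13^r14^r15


s1=1, s2=0, s3=0, s4=0

Syndrome = 1 (error at position 1)


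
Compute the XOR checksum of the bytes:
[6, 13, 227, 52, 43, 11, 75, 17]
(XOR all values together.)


XOR chain: 6 ^ 13 ^ 227 ^ 52 ^ 43 ^ 11 ^ 75 ^ 17 = 166

166


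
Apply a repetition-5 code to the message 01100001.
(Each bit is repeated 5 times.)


Each bit -> 5 copies

0000011111111110000000000000000000011111


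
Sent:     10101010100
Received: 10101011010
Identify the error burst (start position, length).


XOR: 00000001110

Burst at position 7, length 3


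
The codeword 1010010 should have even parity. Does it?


Number of 1s: 3

No, parity error (3 ones)


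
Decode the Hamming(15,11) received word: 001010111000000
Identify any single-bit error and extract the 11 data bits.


Syndrome = 0: no error detected

Data: 11011000000 (no errors)


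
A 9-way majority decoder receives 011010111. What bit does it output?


Ones: 6 out of 9
Threshold: 5

1 (6/9 voted 1)


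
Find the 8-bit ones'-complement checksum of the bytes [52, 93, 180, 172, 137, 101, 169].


Sum = 904 mod 256 = 136
Complement = 119

119


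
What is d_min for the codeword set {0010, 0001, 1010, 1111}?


Comparing all pairs, minimum distance: 1
Can detect 0 errors, correct 0 errors

1


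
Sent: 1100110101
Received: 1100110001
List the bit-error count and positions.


XOR: 0000000100

1 error(s) at position(s): 7


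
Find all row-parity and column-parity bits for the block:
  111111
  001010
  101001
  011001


Row parities: 0011
Column parities: 000101

Row P: 0011, Col P: 000101, Corner: 0


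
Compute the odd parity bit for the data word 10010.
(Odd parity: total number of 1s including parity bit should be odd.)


Number of 1s in data: 2
Parity bit: 1

1


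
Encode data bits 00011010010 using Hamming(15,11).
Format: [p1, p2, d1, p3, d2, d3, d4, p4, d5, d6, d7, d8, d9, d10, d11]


Parity bits: p1=1, p2=1, p3=0, p4=1

110000111010010


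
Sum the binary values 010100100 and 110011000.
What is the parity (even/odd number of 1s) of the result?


010100100 = 164
110011000 = 408
Sum = 572 = 1000111100
1s count = 5

odd parity (5 ones in 1000111100)


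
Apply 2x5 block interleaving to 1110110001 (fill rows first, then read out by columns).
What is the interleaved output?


Matrix:
  11101
  10001
Read columns: 1110100011

1110100011


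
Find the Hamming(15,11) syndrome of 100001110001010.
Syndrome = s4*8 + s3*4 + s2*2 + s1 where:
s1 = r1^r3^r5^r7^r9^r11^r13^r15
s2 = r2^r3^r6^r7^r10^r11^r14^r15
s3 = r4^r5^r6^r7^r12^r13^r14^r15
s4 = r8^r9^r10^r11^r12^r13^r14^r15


s1=0, s2=1, s3=0, s4=1

Syndrome = 10 (error at position 10)


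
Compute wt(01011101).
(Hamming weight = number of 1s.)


Counting 1s in 01011101

5


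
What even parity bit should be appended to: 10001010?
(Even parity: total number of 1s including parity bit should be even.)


Number of 1s in data: 3
Parity bit: 1

1


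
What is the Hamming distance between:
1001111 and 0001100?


XOR: 1000011
Count of 1s: 3

3


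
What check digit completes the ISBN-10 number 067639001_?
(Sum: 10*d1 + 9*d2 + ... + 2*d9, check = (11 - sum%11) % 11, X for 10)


Weighted sum: 217
217 mod 11 = 8

Check digit: 3


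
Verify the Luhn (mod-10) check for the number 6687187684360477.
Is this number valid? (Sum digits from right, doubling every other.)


Luhn sum = 83
83 mod 10 = 3

Invalid (Luhn sum mod 10 = 3)


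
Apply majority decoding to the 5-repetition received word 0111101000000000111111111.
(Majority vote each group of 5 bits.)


Groups: 01111, 01000, 00000, 01111, 11111
Majority votes: 10011

10011


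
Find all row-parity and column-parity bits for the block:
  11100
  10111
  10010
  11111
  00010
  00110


Row parities: 100110
Column parities: 00010

Row P: 100110, Col P: 00010, Corner: 1


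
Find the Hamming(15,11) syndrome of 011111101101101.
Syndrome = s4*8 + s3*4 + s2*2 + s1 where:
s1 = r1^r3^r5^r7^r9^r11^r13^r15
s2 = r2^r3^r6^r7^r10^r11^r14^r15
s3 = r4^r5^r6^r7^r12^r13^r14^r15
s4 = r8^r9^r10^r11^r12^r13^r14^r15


s1=0, s2=0, s3=1, s4=1

Syndrome = 12 (error at position 12)


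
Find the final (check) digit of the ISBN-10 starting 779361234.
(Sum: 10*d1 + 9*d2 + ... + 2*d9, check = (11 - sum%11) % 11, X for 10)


Weighted sum: 292
292 mod 11 = 6

Check digit: 5


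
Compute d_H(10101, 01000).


XOR: 11101
Count of 1s: 4

4


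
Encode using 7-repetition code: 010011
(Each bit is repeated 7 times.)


Each bit -> 7 copies

000000011111110000000000000011111111111111


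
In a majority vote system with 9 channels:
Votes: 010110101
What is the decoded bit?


Ones: 5 out of 9
Threshold: 5

1 (5/9 voted 1)


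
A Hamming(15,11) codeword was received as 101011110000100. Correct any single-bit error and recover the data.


Syndrome = 3: error at position 3

Data: 01110000100 (corrected bit 3)


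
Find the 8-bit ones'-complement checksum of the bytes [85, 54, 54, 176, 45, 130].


Sum = 544 mod 256 = 32
Complement = 223

223


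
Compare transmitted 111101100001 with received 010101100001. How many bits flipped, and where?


XOR: 101000000000

2 error(s) at position(s): 0, 2


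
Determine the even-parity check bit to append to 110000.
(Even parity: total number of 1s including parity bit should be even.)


Number of 1s in data: 2
Parity bit: 0

0


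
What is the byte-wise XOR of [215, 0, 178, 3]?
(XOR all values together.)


XOR chain: 215 ^ 0 ^ 178 ^ 3 = 102

102


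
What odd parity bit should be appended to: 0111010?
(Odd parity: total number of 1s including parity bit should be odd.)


Number of 1s in data: 4
Parity bit: 1

1


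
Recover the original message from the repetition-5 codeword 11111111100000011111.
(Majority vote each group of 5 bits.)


Groups: 11111, 11110, 00000, 11111
Majority votes: 1101

1101


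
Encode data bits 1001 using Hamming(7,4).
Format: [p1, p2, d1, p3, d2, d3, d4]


Parity bits: p1=0, p2=0, p3=1

0011001


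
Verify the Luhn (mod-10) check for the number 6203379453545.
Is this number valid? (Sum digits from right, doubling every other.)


Luhn sum = 70
70 mod 10 = 0

Valid (Luhn sum mod 10 = 0)


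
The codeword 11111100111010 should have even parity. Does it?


Number of 1s: 10

Yes, parity is correct (10 ones)


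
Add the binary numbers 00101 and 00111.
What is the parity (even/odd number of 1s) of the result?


00101 = 5
00111 = 7
Sum = 12 = 1100
1s count = 2

even parity (2 ones in 1100)


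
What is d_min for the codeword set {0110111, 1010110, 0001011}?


Comparing all pairs, minimum distance: 3
Can detect 2 errors, correct 1 errors

3


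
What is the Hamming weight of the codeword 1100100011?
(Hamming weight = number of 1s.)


Counting 1s in 1100100011

5


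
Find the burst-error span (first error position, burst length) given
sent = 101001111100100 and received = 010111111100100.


XOR: 111110000000000

Burst at position 0, length 5


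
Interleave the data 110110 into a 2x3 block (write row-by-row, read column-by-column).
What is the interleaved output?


Matrix:
  110
  110
Read columns: 111100

111100


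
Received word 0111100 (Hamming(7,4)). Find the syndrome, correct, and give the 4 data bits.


Syndrome = 0: no error detected

Data: 1100 (no errors)


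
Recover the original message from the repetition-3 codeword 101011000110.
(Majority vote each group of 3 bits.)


Groups: 101, 011, 000, 110
Majority votes: 1101

1101


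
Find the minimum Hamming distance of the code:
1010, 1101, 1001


Comparing all pairs, minimum distance: 1
Can detect 0 errors, correct 0 errors

1
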